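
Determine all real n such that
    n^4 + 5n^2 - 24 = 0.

n = -1.7321 or n = 1.7321

Let u = n^2. The equation becomes u^2 + 5u - 24 = 0.
Factor: (u - 3)(u + 8) = 0, so u = 3 or u = -8.
n^2 = 3 gives n = +/-sqrt(3) ~= +/-1.7321.
n^2 = -8 < 0 has no real solution.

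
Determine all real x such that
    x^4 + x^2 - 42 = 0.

Let u = x^2. The equation becomes u^2 + u - 42 = 0.
Factor: (u + 7)(u - 6) = 0, so u = -7 or u = 6.
x^2 = -7 < 0 has no real solution.
x^2 = 6 gives x = +/-sqrt(6) ~= +/-2.4495.

x = -2.4495 or x = 2.4495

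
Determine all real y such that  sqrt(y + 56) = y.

y = 8

Square both sides: y + 56 = (y)^2.
Expand and rearrange: y^2 - y - 56 = 0.
Solving gives y = 8 or y = -7.
Check each candidate in the original equation:
  y = 8: sqrt(64) = 8, while y = 8 — valid.
  y = -7: sqrt(49) = 7, while y = -7 — extraneous.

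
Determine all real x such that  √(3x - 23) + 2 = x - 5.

Isolate the radical: √(3x - 23) = x - 7.
Square both sides: 3x - 23 = (x - 7)².
Expand and rearrange: x² - 17x + 72 = 0.
Solving gives x = 9 or x = 8.
Check each candidate in the original equation:
  x = 9: √(4) = 2, while x - 7 = 2 — valid.
  x = 8: √(1) = 1, while x - 7 = 1 — valid.

x = 8 or x = 9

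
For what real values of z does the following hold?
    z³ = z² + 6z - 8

z = -2.5616 or z = 1.5616 or z = 2

Rearrange: z³ - z² - 6z + 8 = 0.
Possible rational roots are divisors of 8. Testing z = 2 gives 0, so (z - 2) is a factor.
Divide: z³ - z² - 6z + 8 = (z - 2)(z² + z - 4).
Apply the quadratic formula to z² + z - 4 = 0: z = (-1 ± √17)/2, i.e. z ≈ 1.5616 or z ≈ -2.5616.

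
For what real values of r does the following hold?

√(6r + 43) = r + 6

r = 1

Square both sides: 6r + 43 = (r + 6)².
Expand and rearrange: r² + 6r - 7 = 0.
Solving gives r = 1 or r = -7.
Check each candidate in the original equation:
  r = 1: √(49) = 7, while r + 6 = 7 — valid.
  r = -7: √(1) = 1, while r + 6 = -1 — extraneous.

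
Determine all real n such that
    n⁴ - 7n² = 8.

Let u = n². The equation becomes u² - 7u - 8 = 0.
Factor: (u - 8)(u + 1) = 0, so u = 8 or u = -1.
n² = 8 gives n = ±2·√(2) ≈ ±2.8284.
n² = -1 < 0 has no real solution.

n = -2.8284 or n = 2.8284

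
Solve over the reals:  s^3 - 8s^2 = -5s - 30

s = -1.5311 or s = 3 or s = 6.5311

Rearrange: s^3 - 8s^2 + 5s + 30 = 0.
Possible rational roots are divisors of 30. Testing s = 3 gives 0, so (s - 3) is a factor.
Divide: s^3 - 8s^2 + 5s + 30 = (s - 3)(s^2 - 5s - 10).
Apply the quadratic formula to s^2 - 5s - 10 = 0: s = (5 +/- sqrt(65))/2, i.e. s ~= 6.5311 or s ~= -1.5311.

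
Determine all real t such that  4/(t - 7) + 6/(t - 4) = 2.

Multiply both sides by (t - 7)(t - 4):
4(t - 4) + 6(t - 7) = 2(t - 7)(t - 4).
Expand and collect terms: 2t² - 32t + 114 = 0.
By the quadratic formula, t = (32 ± √112) / 4, so t ≈ 10.6458 or t ≈ 5.3542.
Neither value makes a denominator zero (t ≠ 7, t ≠ 4), so both are valid.

t = 5.3542 or t = 10.6458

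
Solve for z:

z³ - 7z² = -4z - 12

z = -1 or z = 2 or z = 6

Rearrange: z³ - 7z² + 4z + 12 = 0.
Possible rational roots are divisors of 12. Testing z = -1 gives 0, so (z + 1) is a factor.
Divide: z³ - 7z² + 4z + 12 = (z + 1)(z² - 8z + 12).
Factor the quadratic: z = 6 or z = 2.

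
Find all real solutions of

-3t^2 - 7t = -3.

t = -2.7033 or t = 0.3699

Rearrange to standard form: -3t^2 - 7t + 3 = 0.
Discriminant: (-7)^2 - 4*(-3)*3 = 85.
Quadratic formula: t = (7 +/- sqrt(85)) / (-6).
So t = -sqrt(85)/6 - 7/6 ~= -2.7033 or t = -7/6 + sqrt(85)/6 ~= 0.3699.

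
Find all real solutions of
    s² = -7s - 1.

Rearrange to standard form: s² + 7s + 1 = 0.
Discriminant: (7)² − 4·1·1 = 45.
Quadratic formula: s = (-7 ± √45) / 2.
So s = -7/2 + 3·√(5)/2 ≈ -0.1459 or s = -7/2 - 3·√(5)/2 ≈ -6.8541.

s = -6.8541 or s = -0.1459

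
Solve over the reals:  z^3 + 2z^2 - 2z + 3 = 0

z = -3

Possible rational roots are divisors of 3. Testing z = -3 gives 0, so (z + 3) is a factor.
Divide: z^3 + 2z^2 - 2z + 3 = (z + 3)(z^2 - z + 1).
The quadratic z^2 - z + 1 has discriminant -3 < 0, so no further real roots.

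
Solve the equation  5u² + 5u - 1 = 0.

u = -1.1708 or u = 0.1708

Discriminant: (5)² − 4·5·(-1) = 45.
Quadratic formula: u = (-5 ± √45) / 10.
So u = -1/2 + 3·√(5)/10 ≈ 0.1708 or u = -3·√(5)/10 - 1/2 ≈ -1.1708.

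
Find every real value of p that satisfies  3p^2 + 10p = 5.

p = -3.7749 or p = 0.4415

Rearrange to standard form: 3p^2 + 10p - 5 = 0.
Discriminant: (10)^2 - 4*3*(-5) = 160.
Quadratic formula: p = (-10 +/- sqrt(160)) / 6.
So p = -5/3 + 2*sqrt(10)/3 ~= 0.4415 or p = -2*sqrt(10)/3 - 5/3 ~= -3.7749.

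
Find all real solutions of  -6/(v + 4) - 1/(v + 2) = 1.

Multiply both sides by (v + 4)(v + 2):
-6(v + 2) - (v + 4) = (v + 4)(v + 2).
Expand and collect terms: v² + 13v + 24 = 0.
By the quadratic formula, v = (-13 ± √73) / 2, so v ≈ -2.228 or v ≈ -10.772.
Neither value makes a denominator zero (v ≠ -4, v ≠ -2), so both are valid.

v = -10.772 or v = -2.228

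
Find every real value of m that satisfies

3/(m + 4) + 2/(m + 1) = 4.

Multiply both sides by (m + 4)(m + 1):
3(m + 1) + 2(m + 4) = 4(m + 4)(m + 1).
Expand and collect terms: 4m^2 + 15m + 5 = 0.
By the quadratic formula, m = (-15 +/- sqrt(145)) / 8, so m ~= -0.3698 or m ~= -3.3802.
Neither value makes a denominator zero (m != -4, m != -1), so both are valid.

m = -3.3802 or m = -0.3698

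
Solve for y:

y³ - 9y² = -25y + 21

y = 1.5858 or y = 3 or y = 4.4142

Rearrange: y³ - 9y² + 25y - 21 = 0.
Possible rational roots are divisors of -21. Testing y = 3 gives 0, so (y - 3) is a factor.
Divide: y³ - 9y² + 25y - 21 = (y - 3)(y² - 6y + 7).
Apply the quadratic formula to y² - 6y + 7 = 0: y = (6 ± √8)/2, i.e. y ≈ 4.4142 or y ≈ 1.5858.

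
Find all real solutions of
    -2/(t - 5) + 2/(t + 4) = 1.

Multiply both sides by (t - 5)(t + 4):
-2(t + 4) + 2(t - 5) = (t - 5)(t + 4).
Expand and collect terms: t^2 - t - 2 = 0.
Factor or apply the quadratic formula: t = 2 or t = -1.
Neither value makes a denominator zero (t != 5, t != -4), so both are valid.

t = -1 or t = 2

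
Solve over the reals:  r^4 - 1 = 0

Let u = r^2. The equation becomes u^2 - 1 = 0.
Factor: (u - 1)(u + 1) = 0, so u = 1 or u = -1.
r^2 = 1 gives r = +/-1.
r^2 = -1 < 0 has no real solution.

r = -1 or r = 1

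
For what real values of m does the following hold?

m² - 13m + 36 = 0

Factor: (m - 9)(m - 4) = 0.
So m = 9 or m = 4.

m = 4 or m = 9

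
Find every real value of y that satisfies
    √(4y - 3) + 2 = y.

y = 7

Isolate the radical: √(4y - 3) = y - 2.
Square both sides: 4y - 3 = (y - 2)².
Expand and rearrange: y² - 8y + 7 = 0.
Solving gives y = 7 or y = 1.
Check each candidate in the original equation:
  y = 7: √(25) = 5, while y - 2 = 5 — valid.
  y = 1: √(1) = 1, while y - 2 = -1 — extraneous.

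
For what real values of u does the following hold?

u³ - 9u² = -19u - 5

u = -0.2361 or u = 4.2361 or u = 5

Rearrange: u³ - 9u² + 19u + 5 = 0.
Possible rational roots are divisors of 5. Testing u = 5 gives 0, so (u - 5) is a factor.
Divide: u³ - 9u² + 19u + 5 = (u - 5)(u² - 4u - 1).
Apply the quadratic formula to u² - 4u - 1 = 0: u = (4 ± √20)/2, i.e. u ≈ 4.2361 or u ≈ -0.2361.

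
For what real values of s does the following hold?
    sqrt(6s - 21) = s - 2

Square both sides: 6s - 21 = (s - 2)^2.
Expand and rearrange: s^2 - 10s + 25 = 0.
This gives the repeated root s = 5.
Check in the original equation:
  s = 5: sqrt(9) = 3, while s - 2 = 3 — valid.

s = 5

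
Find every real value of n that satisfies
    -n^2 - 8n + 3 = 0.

Discriminant: (-8)^2 - 4*(-1)*3 = 76.
Quadratic formula: n = (8 +/- sqrt(76)) / (-2).
So n = -sqrt(19) - 4 ~= -8.3589 or n = -4 + sqrt(19) ~= 0.3589.

n = -8.3589 or n = 0.3589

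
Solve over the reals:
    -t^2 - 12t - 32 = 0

Factor: -1(t + 8)(t + 4) = 0.
So t = -8 or t = -4.

t = -8 or t = -4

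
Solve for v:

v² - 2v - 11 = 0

v = -2.4641 or v = 4.4641

Discriminant: (-2)² − 4·1·(-11) = 48.
Quadratic formula: v = (2 ± √48) / 2.
So v = 1 + 2·√(3) ≈ 4.4641 or v = 1 - 2·√(3) ≈ -2.4641.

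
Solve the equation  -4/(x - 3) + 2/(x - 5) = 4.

Multiply both sides by (x - 3)(x - 5):
-4(x - 5) + 2(x - 3) = 4(x - 3)(x - 5).
Expand and collect terms: 4x² - 30x + 46 = 0.
By the quadratic formula, x = (30 ± √164) / 8, so x ≈ 5.3508 or x ≈ 2.1492.
Neither value makes a denominator zero (x ≠ 3, x ≠ 5), so both are valid.

x = 2.1492 or x = 5.3508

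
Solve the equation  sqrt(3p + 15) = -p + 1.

Square both sides: 3p + 15 = (-p + 1)^2.
Expand and rearrange: p^2 - 5p - 14 = 0.
Solving gives p = 7 or p = -2.
Check each candidate in the original equation:
  p = 7: sqrt(36) = 6, while -p + 1 = -6 — extraneous.
  p = -2: sqrt(9) = 3, while -p + 1 = 3 — valid.

p = -2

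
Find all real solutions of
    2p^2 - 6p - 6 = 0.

Discriminant: (-6)^2 - 4*2*(-6) = 84.
Quadratic formula: p = (6 +/- sqrt(84)) / 4.
So p = 3/2 + sqrt(21)/2 ~= 3.7913 or p = 3/2 - sqrt(21)/2 ~= -0.7913.

p = -0.7913 or p = 3.7913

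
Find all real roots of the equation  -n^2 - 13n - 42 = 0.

Factor: -1(n + 7)(n + 6) = 0.
So n = -7 or n = -6.

n = -7 or n = -6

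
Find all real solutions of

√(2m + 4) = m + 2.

m = -2 or m = 0

Square both sides: 2m + 4 = (m + 2)².
Expand and rearrange: m² + 2m = 0.
Solving gives m = 0 or m = -2.
Check each candidate in the original equation:
  m = 0: √(4) = 2, while m + 2 = 2 — valid.
  m = -2: √(0) = 0, while m + 2 = 0 — valid.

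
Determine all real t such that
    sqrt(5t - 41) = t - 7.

Square both sides: 5t - 41 = (t - 7)^2.
Expand and rearrange: t^2 - 19t + 90 = 0.
Solving gives t = 10 or t = 9.
Check each candidate in the original equation:
  t = 10: sqrt(9) = 3, while t - 7 = 3 — valid.
  t = 9: sqrt(4) = 2, while t - 7 = 2 — valid.

t = 9 or t = 10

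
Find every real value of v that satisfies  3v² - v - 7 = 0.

Discriminant: (-1)² − 4·3·(-7) = 85.
Quadratic formula: v = (1 ± √85) / 6.
So v = 1/6 + √(85)/6 ≈ 1.7033 or v = 1/6 - √(85)/6 ≈ -1.3699.

v = -1.3699 or v = 1.7033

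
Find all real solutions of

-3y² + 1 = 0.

Discriminant: (0)² − 4·(-3)·1 = 12.
Quadratic formula: y = (0 ± √12) / (-6).
So y = -√(3)/3 ≈ -0.5774 or y = √(3)/3 ≈ 0.5774.

y = -0.5774 or y = 0.5774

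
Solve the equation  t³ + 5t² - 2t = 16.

t = -4.7016 or t = -2 or t = 1.7016

Rearrange: t³ + 5t² - 2t - 16 = 0.
Possible rational roots are divisors of -16. Testing t = -2 gives 0, so (t + 2) is a factor.
Divide: t³ + 5t² - 2t - 16 = (t + 2)(t² + 3t - 8).
Apply the quadratic formula to t² + 3t - 8 = 0: t = (-3 ± √41)/2, i.e. t ≈ 1.7016 or t ≈ -4.7016.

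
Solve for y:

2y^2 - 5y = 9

y = -1.2122 or y = 3.7122

Rearrange to standard form: 2y^2 - 5y - 9 = 0.
Discriminant: (-5)^2 - 4*2*(-9) = 97.
Quadratic formula: y = (5 +/- sqrt(97)) / 4.
So y = 5/4 + sqrt(97)/4 ~= 3.7122 or y = 5/4 - sqrt(97)/4 ~= -1.2122.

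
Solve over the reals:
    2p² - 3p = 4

p = -0.8508 or p = 2.3508

Rearrange to standard form: 2p² - 3p - 4 = 0.
Discriminant: (-3)² − 4·2·(-4) = 41.
Quadratic formula: p = (3 ± √41) / 4.
So p = 3/4 + √(41)/4 ≈ 2.3508 or p = 3/4 - √(41)/4 ≈ -0.8508.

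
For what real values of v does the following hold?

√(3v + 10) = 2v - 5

Square both sides: 3v + 10 = (2v - 5)².
Expand and rearrange: 4v² - 23v + 15 = 0.
Solving gives v = 5 or v = 0.75.
Check each candidate in the original equation:
  v = 5: √(25) = 5, while 2v - 5 = 5 — valid.
  v = 0.75: √(12.25) = 3.5, while 2v - 5 = -3.5 — extraneous.

v = 5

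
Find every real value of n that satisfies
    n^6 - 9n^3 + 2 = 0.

Let u = n^3. The equation becomes u^2 - 9u + 2 = 0.
By the quadratic formula, u = sqrt(73)/2 + 9/2 or u = 9/2 - sqrt(73)/2.
n^3 = sqrt(73)/2 + 9/2 gives n = (sqrt(73)/2 + 9/2)^(1/3) ~= 2.0624.
n^3 = 9/2 - sqrt(73)/2 gives n = (9/2 - sqrt(73)/2)^(1/3) ~= 0.6109.

n = 0.6109 or n = 2.0624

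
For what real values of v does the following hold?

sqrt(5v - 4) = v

v = 1 or v = 4

Square both sides: 5v - 4 = (v)^2.
Expand and rearrange: v^2 - 5v + 4 = 0.
Solving gives v = 4 or v = 1.
Check each candidate in the original equation:
  v = 4: sqrt(16) = 4, while v = 4 — valid.
  v = 1: sqrt(1) = 1, while v = 1 — valid.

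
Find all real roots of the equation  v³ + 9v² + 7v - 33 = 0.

Possible rational roots are divisors of -33. Testing v = -3 gives 0, so (v + 3) is a factor.
Divide: v³ + 9v² + 7v - 33 = (v + 3)(v² + 6v - 11).
Apply the quadratic formula to v² + 6v - 11 = 0: v = (-6 ± √80)/2, i.e. v ≈ 1.4721 or v ≈ -7.4721.

v = -7.4721 or v = -3 or v = 1.4721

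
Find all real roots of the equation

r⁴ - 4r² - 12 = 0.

Let u = r². The equation becomes u² - 4u - 12 = 0.
Factor: (u - 6)(u + 2) = 0, so u = 6 or u = -2.
r² = 6 gives r = ±√(6) ≈ ±2.4495.
r² = -2 < 0 has no real solution.

r = -2.4495 or r = 2.4495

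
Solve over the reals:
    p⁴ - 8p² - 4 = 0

p = -2.9107 or p = 2.9107

Let u = p². The equation becomes u² - 8u - 4 = 0.
By the quadratic formula, u = 4 + 2·√(5) or u = 4 - 2·√(5).
p² = 4 + 2·√(5) gives p = ±√(4 + 2·√(5)) ≈ ±2.9107.
p² = 4 - 2·√(5) < 0 has no real solution.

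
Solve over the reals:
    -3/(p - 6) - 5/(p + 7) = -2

Multiply both sides by (p - 6)(p + 7):
-3(p + 7) - 5(p - 6) = -2(p - 6)(p + 7).
Expand and collect terms: -2p² + 6p + 75 = 0.
By the quadratic formula, p = (-6 ± √636) / -4, so p ≈ -4.8048 or p ≈ 7.8048.
Neither value makes a denominator zero (p ≠ 6, p ≠ -7), so both are valid.

p = -4.8048 or p = 7.8048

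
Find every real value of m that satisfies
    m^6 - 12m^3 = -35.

Let u = m^3. The equation becomes u^2 - 12u + 35 = 0.
Factor: (u - 5)(u - 7) = 0, so u = 5 or u = 7.
m^3 = 5 gives m = (5)^(1/3) ~= 1.71.
m^3 = 7 gives m = (7)^(1/3) ~= 1.9129.

m = 1.71 or m = 1.9129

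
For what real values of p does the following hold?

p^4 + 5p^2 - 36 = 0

Let u = p^2. The equation becomes u^2 + 5u - 36 = 0.
Factor: (u - 4)(u + 9) = 0, so u = 4 or u = -9.
p^2 = 4 gives p = +/-2.
p^2 = -9 < 0 has no real solution.

p = -2 or p = 2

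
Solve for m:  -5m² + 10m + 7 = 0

Discriminant: (10)² − 4·(-5)·7 = 240.
Quadratic formula: m = (-10 ± √240) / (-10).
So m = 1 - 2·√(15)/5 ≈ -0.5492 or m = 1 + 2·√(15)/5 ≈ 2.5492.

m = -0.5492 or m = 2.5492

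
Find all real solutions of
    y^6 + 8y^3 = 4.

y = -2.0386 or y = 0.7787

Let u = y^3. The equation becomes u^2 + 8u - 4 = 0.
By the quadratic formula, u = -4 + 2*sqrt(5) or u = -2*sqrt(5) - 4.
y^3 = -4 + 2*sqrt(5) gives y = (-4 + 2*sqrt(5))^(1/3) ~= 0.7787.
y^3 = -2*sqrt(5) - 4 gives y = -(4 + 2*sqrt(5))^(1/3) ~= -2.0386.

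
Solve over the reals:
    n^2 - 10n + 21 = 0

Factor: (n - 3)(n - 7) = 0.
So n = 3 or n = 7.

n = 3 or n = 7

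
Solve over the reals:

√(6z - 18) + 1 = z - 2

z = 3 or z = 9

Isolate the radical: √(6z - 18) = z - 3.
Square both sides: 6z - 18 = (z - 3)².
Expand and rearrange: z² - 12z + 27 = 0.
Solving gives z = 9 or z = 3.
Check each candidate in the original equation:
  z = 9: √(36) = 6, while z - 3 = 6 — valid.
  z = 3: √(0) = 0, while z - 3 = 0 — valid.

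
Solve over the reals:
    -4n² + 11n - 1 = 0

n = 0.0941 or n = 2.6559

Discriminant: (11)² − 4·(-4)·(-1) = 105.
Quadratic formula: n = (-11 ± √105) / (-8).
So n = 11/8 - √(105)/8 ≈ 0.0941 or n = √(105)/8 + 11/8 ≈ 2.6559.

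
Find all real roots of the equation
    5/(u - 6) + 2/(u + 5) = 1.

Multiply both sides by (u - 6)(u + 5):
5(u + 5) + 2(u - 6) = (u - 6)(u + 5).
Expand and collect terms: u^2 - 8u - 43 = 0.
By the quadratic formula, u = (8 +/- sqrt(236)) / 2, so u ~= 11.6811 or u ~= -3.6811.
Neither value makes a denominator zero (u != 6, u != -5), so both are valid.

u = -3.6811 or u = 11.6811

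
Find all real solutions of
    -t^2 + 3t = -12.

t = -2.2749 or t = 5.2749

Rearrange to standard form: -t^2 + 3t + 12 = 0.
Discriminant: (3)^2 - 4*(-1)*12 = 57.
Quadratic formula: t = (-3 +/- sqrt(57)) / (-2).
So t = 3/2 - sqrt(57)/2 ~= -2.2749 or t = 3/2 + sqrt(57)/2 ~= 5.2749.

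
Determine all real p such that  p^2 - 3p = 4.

Bring every term to one side: p^2 - 3p - 4 = 0.
Factor: (p + 1)(p - 4) = 0.
So p = -1 or p = 4.

p = -1 or p = 4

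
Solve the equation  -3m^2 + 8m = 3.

m = 0.4514 or m = 2.2153

Rearrange to standard form: -3m^2 + 8m - 3 = 0.
Discriminant: (8)^2 - 4*(-3)*(-3) = 28.
Quadratic formula: m = (-8 +/- sqrt(28)) / (-6).
So m = 4/3 - sqrt(7)/3 ~= 0.4514 or m = sqrt(7)/3 + 4/3 ~= 2.2153.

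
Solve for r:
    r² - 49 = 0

r = -7 or r = 7

Factor: (r - 7)(r + 7) = 0.
So r = 7 or r = -7.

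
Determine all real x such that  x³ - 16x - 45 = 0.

x = 5

Possible rational roots are divisors of -45. Testing x = 5 gives 0, so (x - 5) is a factor.
Divide: x³ - 16x - 45 = (x - 5)(x² + 5x + 9).
The quadratic x² + 5x + 9 has discriminant -11 < 0, so no further real roots.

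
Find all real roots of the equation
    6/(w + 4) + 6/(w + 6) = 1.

Multiply both sides by (w + 4)(w + 6):
6(w + 6) + 6(w + 4) = (w + 4)(w + 6).
Expand and collect terms: w^2 - 2w - 36 = 0.
By the quadratic formula, w = (2 +/- sqrt(148)) / 2, so w ~= 7.0828 or w ~= -5.0828.
Neither value makes a denominator zero (w != -4, w != -6), so both are valid.

w = -5.0828 or w = 7.0828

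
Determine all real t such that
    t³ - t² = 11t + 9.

t = -2.1623 or t = -1 or t = 4.1623

Rearrange: t³ - t² - 11t - 9 = 0.
Possible rational roots are divisors of -9. Testing t = -1 gives 0, so (t + 1) is a factor.
Divide: t³ - t² - 11t - 9 = (t + 1)(t² - 2t - 9).
Apply the quadratic formula to t² - 2t - 9 = 0: t = (2 ± √40)/2, i.e. t ≈ 4.1623 or t ≈ -2.1623.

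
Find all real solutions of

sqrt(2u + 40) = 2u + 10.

u = -2

Square both sides: 2u + 40 = (2u + 10)^2.
Expand and rearrange: 4u^2 + 38u + 60 = 0.
Solving gives u = -2 or u = -7.5.
Check each candidate in the original equation:
  u = -2: sqrt(36) = 6, while 2u + 10 = 6 — valid.
  u = -7.5: sqrt(25) = 5, while 2u + 10 = -5 — extraneous.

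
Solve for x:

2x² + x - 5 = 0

Discriminant: (1)² − 4·2·(-5) = 41.
Quadratic formula: x = (-1 ± √41) / 4.
So x = -1/4 + √(41)/4 ≈ 1.3508 or x = -√(41)/4 - 1/4 ≈ -1.8508.

x = -1.8508 or x = 1.3508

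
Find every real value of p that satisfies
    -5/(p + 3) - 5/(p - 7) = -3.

p = -1.6038 or p = 8.9371

Multiply both sides by (p + 3)(p - 7):
-5(p - 7) - 5(p + 3) = -3(p + 3)(p - 7).
Expand and collect terms: -3p^2 + 22p + 43 = 0.
By the quadratic formula, p = (-22 +/- sqrt(1000)) / -6, so p ~= -1.6038 or p ~= 8.9371.
Neither value makes a denominator zero (p != -3, p != 7), so both are valid.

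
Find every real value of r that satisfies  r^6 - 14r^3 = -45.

r = 1.71 or r = 2.0801

Let u = r^3. The equation becomes u^2 - 14u + 45 = 0.
Factor: (u - 5)(u - 9) = 0, so u = 5 or u = 9.
r^3 = 5 gives r = (5)^(1/3) ~= 1.71.
r^3 = 9 gives r = (9)^(1/3) ~= 2.0801.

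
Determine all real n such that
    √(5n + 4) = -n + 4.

n = 1

Square both sides: 5n + 4 = (-n + 4)².
Expand and rearrange: n² - 13n + 12 = 0.
Solving gives n = 12 or n = 1.
Check each candidate in the original equation:
  n = 12: √(64) = 8, while -n + 4 = -8 — extraneous.
  n = 1: √(9) = 3, while -n + 4 = 3 — valid.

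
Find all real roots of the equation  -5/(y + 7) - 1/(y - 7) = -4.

y = -5.774 or y = 7.274

Multiply both sides by (y + 7)(y - 7):
-5(y - 7) - (y + 7) = -4(y + 7)(y - 7).
Expand and collect terms: -4y² + 6y + 168 = 0.
By the quadratic formula, y = (-6 ± √2724) / -8, so y ≈ -5.774 or y ≈ 7.274.
Neither value makes a denominator zero (y ≠ -7, y ≠ 7), so both are valid.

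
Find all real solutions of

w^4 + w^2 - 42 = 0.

w = -2.4495 or w = 2.4495

Let u = w^2. The equation becomes u^2 + u - 42 = 0.
Factor: (u - 6)(u + 7) = 0, so u = 6 or u = -7.
w^2 = 6 gives w = +/-sqrt(6) ~= +/-2.4495.
w^2 = -7 < 0 has no real solution.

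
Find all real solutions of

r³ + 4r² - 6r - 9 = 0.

Possible rational roots are divisors of -9. Testing r = -1 gives 0, so (r + 1) is a factor.
Divide: r³ + 4r² - 6r - 9 = (r + 1)(r² + 3r - 9).
Apply the quadratic formula to r² + 3r - 9 = 0: r = (-3 ± √45)/2, i.e. r ≈ 1.8541 or r ≈ -4.8541.

r = -4.8541 or r = -1 or r = 1.8541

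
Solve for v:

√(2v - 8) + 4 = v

v = 4 or v = 6

Isolate the radical: √(2v - 8) = v - 4.
Square both sides: 2v - 8 = (v - 4)².
Expand and rearrange: v² - 10v + 24 = 0.
Solving gives v = 6 or v = 4.
Check each candidate in the original equation:
  v = 6: √(4) = 2, while v - 4 = 2 — valid.
  v = 4: √(0) = 0, while v - 4 = 0 — valid.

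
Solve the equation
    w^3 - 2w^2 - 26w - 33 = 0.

Possible rational roots are divisors of -33. Testing w = -3 gives 0, so (w + 3) is a factor.
Divide: w^3 - 2w^2 - 26w - 33 = (w + 3)(w^2 - 5w - 11).
Apply the quadratic formula to w^2 - 5w - 11 = 0: w = (5 +/- sqrt(69))/2, i.e. w ~= 6.6533 or w ~= -1.6533.

w = -3 or w = -1.6533 or w = 6.6533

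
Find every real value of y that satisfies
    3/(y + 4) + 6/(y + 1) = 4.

y = -3.5292 or y = 0.7792

Multiply both sides by (y + 4)(y + 1):
3(y + 1) + 6(y + 4) = 4(y + 4)(y + 1).
Expand and collect terms: 4y² + 11y - 11 = 0.
By the quadratic formula, y = (-11 ± √297) / 8, so y ≈ 0.7792 or y ≈ -3.5292.
Neither value makes a denominator zero (y ≠ -4, y ≠ -1), so both are valid.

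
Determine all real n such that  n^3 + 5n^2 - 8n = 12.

n = -6 or n = -1 or n = 2

Rearrange: n^3 + 5n^2 - 8n - 12 = 0.
Possible rational roots are divisors of -12. Testing n = 2 gives 0, so (n - 2) is a factor.
Divide: n^3 + 5n^2 - 8n - 12 = (n - 2)(n^2 + 7n + 6).
Factor the quadratic: n = -1 or n = -6.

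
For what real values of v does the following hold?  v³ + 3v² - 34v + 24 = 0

Possible rational roots are divisors of 24. Testing v = 4 gives 0, so (v - 4) is a factor.
Divide: v³ + 3v² - 34v + 24 = (v - 4)(v² + 7v - 6).
Apply the quadratic formula to v² + 7v - 6 = 0: v = (-7 ± √73)/2, i.e. v ≈ 0.772 or v ≈ -7.772.

v = -7.772 or v = 0.772 or v = 4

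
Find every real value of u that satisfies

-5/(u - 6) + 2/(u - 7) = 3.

u = 4.709 or u = 7.291

Multiply both sides by (u - 6)(u - 7):
-5(u - 7) + 2(u - 6) = 3(u - 6)(u - 7).
Expand and collect terms: 3u^2 - 36u + 103 = 0.
By the quadratic formula, u = (36 +/- sqrt(60)) / 6, so u ~= 7.291 or u ~= 4.709.
Neither value makes a denominator zero (u != 6, u != 7), so both are valid.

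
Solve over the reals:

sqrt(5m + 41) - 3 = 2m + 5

m = -1

Isolate the radical: sqrt(5m + 41) = 2m + 8.
Square both sides: 5m + 41 = (2m + 8)^2.
Expand and rearrange: 4m^2 + 27m + 23 = 0.
Solving gives m = -1 or m = -5.75.
Check each candidate in the original equation:
  m = -1: sqrt(36) = 6, while 2m + 8 = 6 — valid.
  m = -5.75: sqrt(12.25) = 3.5, while 2m + 8 = -3.5 — extraneous.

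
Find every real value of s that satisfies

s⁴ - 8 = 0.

Let u = s². The equation becomes u² - 8 = 0.
By the quadratic formula, u = 2·√(2) or u = -2·√(2).
s² = 2·√(2) gives s = ±2^(3/4) ≈ ±1.6818.
s² = -2·√(2) < 0 has no real solution.

s = -1.6818 or s = 1.6818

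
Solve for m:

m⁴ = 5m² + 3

Let u = m². The equation becomes u² - 5u - 3 = 0.
By the quadratic formula, u = 5/2 + √(37)/2 or u = 5/2 - √(37)/2.
m² = 5/2 + √(37)/2 gives m = ±√(5/2 + √(37)/2) ≈ ±2.354.
m² = 5/2 - √(37)/2 < 0 has no real solution.

m = -2.354 or m = 2.354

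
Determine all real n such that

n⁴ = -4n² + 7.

n = -1.1474 or n = 1.1474

Let u = n². The equation becomes u² + 4u - 7 = 0.
By the quadratic formula, u = -2 + √(11) or u = -√(11) - 2.
n² = -2 + √(11) gives n = ±√(-2 + √(11)) ≈ ±1.1474.
n² = -√(11) - 2 < 0 has no real solution.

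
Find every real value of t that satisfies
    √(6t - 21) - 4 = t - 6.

t = 5

Isolate the radical: √(6t - 21) = t - 2.
Square both sides: 6t - 21 = (t - 2)².
Expand and rearrange: t² - 10t + 25 = 0.
This gives the repeated root t = 5.
Check in the original equation:
  t = 5: √(9) = 3, while t - 2 = 3 — valid.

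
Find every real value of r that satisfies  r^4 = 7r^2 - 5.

r = -2.4885 or r = -0.8986 or r = 0.8986 or r = 2.4885

Let u = r^2. The equation becomes u^2 - 7u + 5 = 0.
By the quadratic formula, u = sqrt(29)/2 + 7/2 or u = 7/2 - sqrt(29)/2.
r^2 = sqrt(29)/2 + 7/2 gives r = +/-sqrt(sqrt(29)/2 + 7/2) ~= +/-2.4885.
r^2 = 7/2 - sqrt(29)/2 gives r = +/-sqrt(7/2 - sqrt(29)/2) ~= +/-0.8986.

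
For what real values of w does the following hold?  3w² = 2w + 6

w = -1.1196 or w = 1.7863

Rearrange to standard form: 3w² - 2w - 6 = 0.
Discriminant: (-2)² − 4·3·(-6) = 76.
Quadratic formula: w = (2 ± √76) / 6.
So w = 1/3 + √(19)/3 ≈ 1.7863 or w = 1/3 - √(19)/3 ≈ -1.1196.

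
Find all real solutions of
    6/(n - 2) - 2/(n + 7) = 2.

n = -7.765 or n = 4.765

Multiply both sides by (n - 2)(n + 7):
6(n + 7) - 2(n - 2) = 2(n - 2)(n + 7).
Expand and collect terms: 2n² + 6n - 74 = 0.
By the quadratic formula, n = (-6 ± √628) / 4, so n ≈ 4.765 or n ≈ -7.765.
Neither value makes a denominator zero (n ≠ 2, n ≠ -7), so both are valid.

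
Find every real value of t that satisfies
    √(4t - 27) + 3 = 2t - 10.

t = 7

Isolate the radical: √(4t - 27) = 2t - 13.
Square both sides: 4t - 27 = (2t - 13)².
Expand and rearrange: 4t² - 56t + 196 = 0.
This gives the repeated root t = 7.
Check in the original equation:
  t = 7: √(1) = 1, while 2t - 13 = 1 — valid.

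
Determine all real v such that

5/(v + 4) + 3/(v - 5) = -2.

v = -6.8619 or v = 3.8619

Multiply both sides by (v + 4)(v - 5):
5(v - 5) + 3(v + 4) = -2(v + 4)(v - 5).
Expand and collect terms: -2v^2 - 6v + 53 = 0.
By the quadratic formula, v = (6 +/- sqrt(460)) / -4, so v ~= -6.8619 or v ~= 3.8619.
Neither value makes a denominator zero (v != -4, v != 5), so both are valid.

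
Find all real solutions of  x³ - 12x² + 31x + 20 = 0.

x = -0.5311 or x = 5 or x = 7.5311

Possible rational roots are divisors of 20. Testing x = 5 gives 0, so (x - 5) is a factor.
Divide: x³ - 12x² + 31x + 20 = (x - 5)(x² - 7x - 4).
Apply the quadratic formula to x² - 7x - 4 = 0: x = (7 ± √65)/2, i.e. x ≈ 7.5311 or x ≈ -0.5311.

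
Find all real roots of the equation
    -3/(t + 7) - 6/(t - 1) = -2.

Multiply both sides by (t + 7)(t - 1):
-3(t - 1) - 6(t + 7) = -2(t + 7)(t - 1).
Expand and collect terms: -2t^2 - 3t + 53 = 0.
By the quadratic formula, t = (3 +/- sqrt(433)) / -4, so t ~= -5.9522 or t ~= 4.4522.
Neither value makes a denominator zero (t != -7, t != 1), so both are valid.

t = -5.9522 or t = 4.4522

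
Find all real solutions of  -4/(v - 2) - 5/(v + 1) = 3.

Multiply both sides by (v - 2)(v + 1):
-4(v + 1) - 5(v - 2) = 3(v - 2)(v + 1).
Expand and collect terms: 3v² + 6v - 12 = 0.
By the quadratic formula, v = (-6 ± √180) / 6, so v ≈ 1.2361 or v ≈ -3.2361.
Neither value makes a denominator zero (v ≠ 2, v ≠ -1), so both are valid.

v = -3.2361 or v = 1.2361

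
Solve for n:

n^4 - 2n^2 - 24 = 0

n = -2.4495 or n = 2.4495

Let u = n^2. The equation becomes u^2 - 2u - 24 = 0.
Factor: (u + 4)(u - 6) = 0, so u = -4 or u = 6.
n^2 = -4 < 0 has no real solution.
n^2 = 6 gives n = +/-sqrt(6) ~= +/-2.4495.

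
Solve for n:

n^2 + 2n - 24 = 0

Factor: (n + 6)(n - 4) = 0.
So n = -6 or n = 4.

n = -6 or n = 4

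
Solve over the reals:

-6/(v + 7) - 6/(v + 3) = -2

Multiply both sides by (v + 7)(v + 3):
-6(v + 3) - 6(v + 7) = -2(v + 7)(v + 3).
Expand and collect terms: -2v^2 - 8v + 18 = 0.
By the quadratic formula, v = (8 +/- sqrt(208)) / -4, so v ~= -5.6056 or v ~= 1.6056.
Neither value makes a denominator zero (v != -7, v != -3), so both are valid.

v = -5.6056 or v = 1.6056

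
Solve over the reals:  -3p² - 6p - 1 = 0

p = -1.8165 or p = -0.1835

Discriminant: (-6)² − 4·(-3)·(-1) = 24.
Quadratic formula: p = (6 ± √24) / (-6).
So p = -1 - √(6)/3 ≈ -1.8165 or p = -1 + √(6)/3 ≈ -0.1835.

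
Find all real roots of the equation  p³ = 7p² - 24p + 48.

Rearrange: p³ - 7p² + 24p - 48 = 0.
Possible rational roots are divisors of -48. Testing p = 4 gives 0, so (p - 4) is a factor.
Divide: p³ - 7p² + 24p - 48 = (p - 4)(p² - 3p + 12).
The quadratic p² - 3p + 12 has discriminant -39 < 0, so no further real roots.

p = 4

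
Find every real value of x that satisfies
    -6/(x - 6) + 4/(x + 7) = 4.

Multiply both sides by (x - 6)(x + 7):
-6(x + 7) + 4(x - 6) = 4(x - 6)(x + 7).
Expand and collect terms: 4x^2 + 6x - 102 = 0.
By the quadratic formula, x = (-6 +/- sqrt(1668)) / 8, so x ~= 4.3551 or x ~= -5.8551.
Neither value makes a denominator zero (x != 6, x != -7), so both are valid.

x = -5.8551 or x = 4.3551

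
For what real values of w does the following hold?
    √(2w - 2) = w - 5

w = 9

Square both sides: 2w - 2 = (w - 5)².
Expand and rearrange: w² - 12w + 27 = 0.
Solving gives w = 9 or w = 3.
Check each candidate in the original equation:
  w = 9: √(16) = 4, while w - 5 = 4 — valid.
  w = 3: √(4) = 2, while w - 5 = -2 — extraneous.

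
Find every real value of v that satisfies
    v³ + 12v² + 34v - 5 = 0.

Possible rational roots are divisors of -5. Testing v = -5 gives 0, so (v + 5) is a factor.
Divide: v³ + 12v² + 34v - 5 = (v + 5)(v² + 7v - 1).
Apply the quadratic formula to v² + 7v - 1 = 0: v = (-7 ± √53)/2, i.e. v ≈ 0.1401 or v ≈ -7.1401.

v = -7.1401 or v = -5 or v = 0.1401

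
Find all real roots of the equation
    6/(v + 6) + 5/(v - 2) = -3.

v = -8.3824 or v = 0.7158

Multiply both sides by (v + 6)(v - 2):
6(v - 2) + 5(v + 6) = -3(v + 6)(v - 2).
Expand and collect terms: -3v^2 - 23v + 18 = 0.
By the quadratic formula, v = (23 +/- sqrt(745)) / -6, so v ~= -8.3824 or v ~= 0.7158.
Neither value makes a denominator zero (v != -6, v != 2), so both are valid.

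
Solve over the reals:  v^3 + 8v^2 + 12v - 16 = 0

v = -4.8284 or v = -4 or v = 0.8284

Possible rational roots are divisors of -16. Testing v = -4 gives 0, so (v + 4) is a factor.
Divide: v^3 + 8v^2 + 12v - 16 = (v + 4)(v^2 + 4v - 4).
Apply the quadratic formula to v^2 + 4v - 4 = 0: v = (-4 +/- sqrt(32))/2, i.e. v ~= 0.8284 or v ~= -4.8284.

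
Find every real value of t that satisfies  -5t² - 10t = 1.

t = -1.8944 or t = -0.1056

Rearrange to standard form: -5t² - 10t - 1 = 0.
Discriminant: (-10)² − 4·(-5)·(-1) = 80.
Quadratic formula: t = (10 ± √80) / (-10).
So t = -1 - 2·√(5)/5 ≈ -1.8944 or t = -1 + 2·√(5)/5 ≈ -0.1056.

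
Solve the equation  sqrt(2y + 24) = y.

y = 6

Square both sides: 2y + 24 = (y)^2.
Expand and rearrange: y^2 - 2y - 24 = 0.
Solving gives y = 6 or y = -4.
Check each candidate in the original equation:
  y = 6: sqrt(36) = 6, while y = 6 — valid.
  y = -4: sqrt(16) = 4, while y = -4 — extraneous.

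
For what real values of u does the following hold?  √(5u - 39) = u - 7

Square both sides: 5u - 39 = (u - 7)².
Expand and rearrange: u² - 19u + 88 = 0.
Solving gives u = 11 or u = 8.
Check each candidate in the original equation:
  u = 11: √(16) = 4, while u - 7 = 4 — valid.
  u = 8: √(1) = 1, while u - 7 = 1 — valid.

u = 8 or u = 11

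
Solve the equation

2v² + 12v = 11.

v = -6.8079 or v = 0.8079

Rearrange to standard form: 2v² + 12v - 11 = 0.
Discriminant: (12)² − 4·2·(-11) = 232.
Quadratic formula: v = (-12 ± √232) / 4.
So v = -3 + √(58)/2 ≈ 0.8079 or v = -√(58)/2 - 3 ≈ -6.8079.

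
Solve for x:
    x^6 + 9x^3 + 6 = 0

Let u = x^3. The equation becomes u^2 + 9u + 6 = 0.
By the quadratic formula, u = -9/2 + sqrt(57)/2 or u = -9/2 - sqrt(57)/2.
x^3 = -9/2 + sqrt(57)/2 gives x = -(9/2 - sqrt(57)/2)^(1/3) ~= -0.8984.
x^3 = -9/2 - sqrt(57)/2 gives x = -(sqrt(57)/2 + 9/2)^(1/3) ~= -2.0227.

x = -2.0227 or x = -0.8984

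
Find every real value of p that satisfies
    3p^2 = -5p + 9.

p = -2.7554 or p = 1.0888

Rearrange to standard form: 3p^2 + 5p - 9 = 0.
Discriminant: (5)^2 - 4*3*(-9) = 133.
Quadratic formula: p = (-5 +/- sqrt(133)) / 6.
So p = -5/6 + sqrt(133)/6 ~= 1.0888 or p = -sqrt(133)/6 - 5/6 ~= -2.7554.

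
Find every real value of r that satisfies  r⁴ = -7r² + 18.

Let u = r². The equation becomes u² + 7u - 18 = 0.
Factor: (u + 9)(u - 2) = 0, so u = -9 or u = 2.
r² = -9 < 0 has no real solution.
r² = 2 gives r = ±√(2) ≈ ±1.4142.

r = -1.4142 or r = 1.4142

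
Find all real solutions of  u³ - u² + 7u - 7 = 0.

Possible rational roots are divisors of -7. Testing u = 1 gives 0, so (u - 1) is a factor.
Divide: u³ - u² + 7u - 7 = (u - 1)(u² + 7).
The quadratic u² + 7 has discriminant -28 < 0, so no further real roots.

u = 1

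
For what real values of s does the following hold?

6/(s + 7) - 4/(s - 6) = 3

s = -4.7158 or s = 4.3824

Multiply both sides by (s + 7)(s - 6):
6(s - 6) - 4(s + 7) = 3(s + 7)(s - 6).
Expand and collect terms: 3s² + s - 62 = 0.
By the quadratic formula, s = (-1 ± √745) / 6, so s ≈ 4.3824 or s ≈ -4.7158.
Neither value makes a denominator zero (s ≠ -7, s ≠ 6), so both are valid.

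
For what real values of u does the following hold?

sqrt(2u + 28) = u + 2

Square both sides: 2u + 28 = (u + 2)^2.
Expand and rearrange: u^2 + 2u - 24 = 0.
Solving gives u = 4 or u = -6.
Check each candidate in the original equation:
  u = 4: sqrt(36) = 6, while u + 2 = 6 — valid.
  u = -6: sqrt(16) = 4, while u + 2 = -4 — extraneous.

u = 4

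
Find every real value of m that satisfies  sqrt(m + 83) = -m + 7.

Square both sides: m + 83 = (-m + 7)^2.
Expand and rearrange: m^2 - 15m - 34 = 0.
Solving gives m = 17 or m = -2.
Check each candidate in the original equation:
  m = 17: sqrt(100) = 10, while -m + 7 = -10 — extraneous.
  m = -2: sqrt(81) = 9, while -m + 7 = 9 — valid.

m = -2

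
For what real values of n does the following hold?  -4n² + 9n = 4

Rearrange to standard form: -4n² + 9n - 4 = 0.
Discriminant: (9)² − 4·(-4)·(-4) = 17.
Quadratic formula: n = (-9 ± √17) / (-8).
So n = 9/8 - √(17)/8 ≈ 0.6096 or n = √(17)/8 + 9/8 ≈ 1.6404.

n = 0.6096 or n = 1.6404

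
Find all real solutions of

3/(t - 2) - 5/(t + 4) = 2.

t = -6.1098 or t = 3.1098

Multiply both sides by (t - 2)(t + 4):
3(t + 4) - 5(t - 2) = 2(t - 2)(t + 4).
Expand and collect terms: 2t² + 6t - 38 = 0.
By the quadratic formula, t = (-6 ± √340) / 4, so t ≈ 3.1098 or t ≈ -6.1098.
Neither value makes a denominator zero (t ≠ 2, t ≠ -4), so both are valid.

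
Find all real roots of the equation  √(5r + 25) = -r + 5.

Square both sides: 5r + 25 = (-r + 5)².
Expand and rearrange: r² - 15r = 0.
Solving gives r = 15 or r = 0.
Check each candidate in the original equation:
  r = 15: √(100) = 10, while -r + 5 = -10 — extraneous.
  r = 0: √(25) = 5, while -r + 5 = 5 — valid.

r = 0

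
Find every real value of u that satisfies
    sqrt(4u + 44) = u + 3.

Square both sides: 4u + 44 = (u + 3)^2.
Expand and rearrange: u^2 + 2u - 35 = 0.
Solving gives u = 5 or u = -7.
Check each candidate in the original equation:
  u = 5: sqrt(64) = 8, while u + 3 = 8 — valid.
  u = -7: sqrt(16) = 4, while u + 3 = -4 — extraneous.

u = 5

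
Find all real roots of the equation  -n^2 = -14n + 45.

Bring every term to one side: -n^2 + 14n - 45 = 0.
Factor: -1(n - 5)(n - 9) = 0.
So n = 5 or n = 9.

n = 5 or n = 9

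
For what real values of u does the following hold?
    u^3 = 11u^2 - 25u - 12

Rearrange: u^3 - 11u^2 + 25u + 12 = 0.
Possible rational roots are divisors of 12. Testing u = 4 gives 0, so (u - 4) is a factor.
Divide: u^3 - 11u^2 + 25u + 12 = (u - 4)(u^2 - 7u - 3).
Apply the quadratic formula to u^2 - 7u - 3 = 0: u = (7 +/- sqrt(61))/2, i.e. u ~= 7.4051 or u ~= -0.4051.

u = -0.4051 or u = 4 or u = 7.4051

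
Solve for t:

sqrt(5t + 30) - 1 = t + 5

Isolate the radical: sqrt(5t + 30) = t + 6.
Square both sides: 5t + 30 = (t + 6)^2.
Expand and rearrange: t^2 + 7t + 6 = 0.
Solving gives t = -1 or t = -6.
Check each candidate in the original equation:
  t = -1: sqrt(25) = 5, while t + 6 = 5 — valid.
  t = -6: sqrt(0) = 0, while t + 6 = 0 — valid.

t = -6 or t = -1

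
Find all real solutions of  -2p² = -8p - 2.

p = -0.2361 or p = 4.2361

Rearrange to standard form: -2p² + 8p + 2 = 0.
Discriminant: (8)² − 4·(-2)·2 = 80.
Quadratic formula: p = (-8 ± √80) / (-4).
So p = 2 - √(5) ≈ -0.2361 or p = 2 + √(5) ≈ 4.2361.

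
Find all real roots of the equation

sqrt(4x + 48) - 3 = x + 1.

Isolate the radical: sqrt(4x + 48) = x + 4.
Square both sides: 4x + 48 = (x + 4)^2.
Expand and rearrange: x^2 + 4x - 32 = 0.
Solving gives x = 4 or x = -8.
Check each candidate in the original equation:
  x = 4: sqrt(64) = 8, while x + 4 = 8 — valid.
  x = -8: sqrt(16) = 4, while x + 4 = -4 — extraneous.

x = 4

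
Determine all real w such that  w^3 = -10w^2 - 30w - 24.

Rearrange: w^3 + 10w^2 + 30w + 24 = 0.
Possible rational roots are divisors of 24. Testing w = -4 gives 0, so (w + 4) is a factor.
Divide: w^3 + 10w^2 + 30w + 24 = (w + 4)(w^2 + 6w + 6).
Apply the quadratic formula to w^2 + 6w + 6 = 0: w = (-6 +/- sqrt(12))/2, i.e. w ~= -1.2679 or w ~= -4.7321.

w = -4.7321 or w = -4 or w = -1.2679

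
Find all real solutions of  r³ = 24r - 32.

Rearrange: r³ - 24r + 32 = 0.
Possible rational roots are divisors of 32. Testing r = 4 gives 0, so (r - 4) is a factor.
Divide: r³ - 24r + 32 = (r - 4)(r² + 4r - 8).
Apply the quadratic formula to r² + 4r - 8 = 0: r = (-4 ± √48)/2, i.e. r ≈ 1.4641 or r ≈ -5.4641.

r = -5.4641 or r = 1.4641 or r = 4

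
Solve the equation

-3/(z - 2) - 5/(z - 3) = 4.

z = 0.5 or z = 2.5

Multiply both sides by (z - 2)(z - 3):
-3(z - 3) - 5(z - 2) = 4(z - 2)(z - 3).
Expand and collect terms: 4z^2 - 12z + 5 = 0.
Factor or apply the quadratic formula: z = 2.5 or z = 0.5.
Neither value makes a denominator zero (z != 2, z != 3), so both are valid.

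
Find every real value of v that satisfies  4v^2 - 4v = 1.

v = -0.2071 or v = 1.2071

Rearrange to standard form: 4v^2 - 4v - 1 = 0.
Discriminant: (-4)^2 - 4*4*(-1) = 32.
Quadratic formula: v = (4 +/- sqrt(32)) / 8.
So v = 1/2 + sqrt(2)/2 ~= 1.2071 or v = 1/2 - sqrt(2)/2 ~= -0.2071.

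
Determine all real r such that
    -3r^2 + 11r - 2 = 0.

Discriminant: (11)^2 - 4*(-3)*(-2) = 97.
Quadratic formula: r = (-11 +/- sqrt(97)) / (-6).
So r = 11/6 - sqrt(97)/6 ~= 0.1919 or r = sqrt(97)/6 + 11/6 ~= 3.4748.

r = 0.1919 or r = 3.4748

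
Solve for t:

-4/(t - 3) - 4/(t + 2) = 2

Multiply both sides by (t - 3)(t + 2):
-4(t + 2) - 4(t - 3) = 2(t - 3)(t + 2).
Expand and collect terms: 2t^2 + 6t - 16 = 0.
By the quadratic formula, t = (-6 +/- sqrt(164)) / 4, so t ~= 1.7016 or t ~= -4.7016.
Neither value makes a denominator zero (t != 3, t != -2), so both are valid.

t = -4.7016 or t = 1.7016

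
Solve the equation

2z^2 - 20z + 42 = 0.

Factor: 2(z - 3)(z - 7) = 0.
So z = 3 or z = 7.

z = 3 or z = 7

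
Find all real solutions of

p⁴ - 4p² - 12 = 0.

p = -2.4495 or p = 2.4495

Let u = p². The equation becomes u² - 4u - 12 = 0.
Factor: (u + 2)(u - 6) = 0, so u = -2 or u = 6.
p² = -2 < 0 has no real solution.
p² = 6 gives p = ±√(6) ≈ ±2.4495.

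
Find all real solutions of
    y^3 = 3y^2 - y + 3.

Rearrange: y^3 - 3y^2 + y - 3 = 0.
Possible rational roots are divisors of -3. Testing y = 3 gives 0, so (y - 3) is a factor.
Divide: y^3 - 3y^2 + y - 3 = (y - 3)(y^2 + 1).
The quadratic y^2 + 1 has discriminant -4 < 0, so no further real roots.

y = 3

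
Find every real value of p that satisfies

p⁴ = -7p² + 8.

Let u = p². The equation becomes u² + 7u - 8 = 0.
Factor: (u + 8)(u - 1) = 0, so u = -8 or u = 1.
p² = -8 < 0 has no real solution.
p² = 1 gives p = ±1.

p = -1 or p = 1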